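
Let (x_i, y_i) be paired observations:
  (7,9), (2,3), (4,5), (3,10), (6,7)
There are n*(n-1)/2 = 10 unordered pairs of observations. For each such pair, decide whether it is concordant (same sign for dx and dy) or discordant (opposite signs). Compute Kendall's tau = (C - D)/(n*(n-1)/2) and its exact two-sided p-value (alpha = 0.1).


Step 1: Enumerate the 10 unordered pairs (i,j) with i<j and classify each by sign(x_j-x_i) * sign(y_j-y_i).
  (1,2):dx=-5,dy=-6->C; (1,3):dx=-3,dy=-4->C; (1,4):dx=-4,dy=+1->D; (1,5):dx=-1,dy=-2->C
  (2,3):dx=+2,dy=+2->C; (2,4):dx=+1,dy=+7->C; (2,5):dx=+4,dy=+4->C; (3,4):dx=-1,dy=+5->D
  (3,5):dx=+2,dy=+2->C; (4,5):dx=+3,dy=-3->D
Step 2: C = 7, D = 3, total pairs = 10.
Step 3: tau = (C - D)/(n(n-1)/2) = (7 - 3)/10 = 0.400000.
Step 4: Exact two-sided p-value (enumerate n! = 120 permutations of y under H0): p = 0.483333.
Step 5: alpha = 0.1. fail to reject H0.

tau_b = 0.4000 (C=7, D=3), p = 0.483333, fail to reject H0.


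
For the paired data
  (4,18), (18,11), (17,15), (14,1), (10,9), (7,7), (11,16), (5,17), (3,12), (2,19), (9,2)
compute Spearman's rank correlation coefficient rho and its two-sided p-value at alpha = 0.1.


Step 1: Rank x and y separately (midranks; no ties here).
rank(x): 4->3, 18->11, 17->10, 14->9, 10->7, 7->5, 11->8, 5->4, 3->2, 2->1, 9->6
rank(y): 18->10, 11->5, 15->7, 1->1, 9->4, 7->3, 16->8, 17->9, 12->6, 19->11, 2->2
Step 2: d_i = R_x(i) - R_y(i); compute d_i^2.
  (3-10)^2=49, (11-5)^2=36, (10-7)^2=9, (9-1)^2=64, (7-4)^2=9, (5-3)^2=4, (8-8)^2=0, (4-9)^2=25, (2-6)^2=16, (1-11)^2=100, (6-2)^2=16
sum(d^2) = 328.
Step 3: rho = 1 - 6*328 / (11*(11^2 - 1)) = 1 - 1968/1320 = -0.490909.
Step 4: Under H0, t = rho * sqrt((n-2)/(1-rho^2)) = -1.6904 ~ t(9).
Step 5: Two-sided p-value from the t-distribution with 9 df = 0.125204.
Step 6: alpha = 0.1. fail to reject H0.

rho = -0.4909, p = 0.125204, fail to reject H0 at alpha = 0.1.


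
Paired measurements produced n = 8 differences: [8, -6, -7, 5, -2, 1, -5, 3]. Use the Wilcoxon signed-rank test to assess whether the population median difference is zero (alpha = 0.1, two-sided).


Step 1: Drop any zero differences (none here) and take |d_i|.
|d| = [8, 6, 7, 5, 2, 1, 5, 3]
Step 2: Midrank |d_i| (ties get averaged ranks).
ranks: |8|->8, |6|->6, |7|->7, |5|->4.5, |2|->2, |1|->1, |5|->4.5, |3|->3
Step 3: Attach original signs; sum ranks with positive sign and with negative sign.
W+ = 8 + 4.5 + 1 + 3 = 16.5
W- = 6 + 7 + 2 + 4.5 = 19.5
(Check: W+ + W- = 36 should equal n(n+1)/2 = 36.)
Step 4: Test statistic W = min(W+, W-) = 16.5.
Step 5: Ties in |d|, so use the tie-corrected normal approximation.
        E[W] = n(n+1)/4 = 8*9/4 = 18.
        Tie groups: |d|=5 (t=2); sum(t^3 - t) = 6.
        Var[W] = n(n+1)(2n+1)/24 - sum(t^3-t)/48 = 1224/24 - 6/48 = 50.875.
        z = (W - E[W]) / sqrt(Var[W]) = (16.5 - 18) / 7.1327 = -0.2103.
        Two-sided p = 2*Phi(z) = 0.833434.
Step 6: alpha = 0.1. fail to reject H0.

W+ = 16.5, W- = 19.5, W = min = 16.5, p = 0.833434, fail to reject H0.


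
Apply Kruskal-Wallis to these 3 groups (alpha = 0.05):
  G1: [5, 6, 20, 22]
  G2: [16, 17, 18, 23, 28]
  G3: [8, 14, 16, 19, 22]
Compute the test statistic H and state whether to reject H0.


Step 1: Combine all N = 14 observations and assign midranks.
sorted (value, group, rank): (5,G1,1), (6,G1,2), (8,G3,3), (14,G3,4), (16,G2,5.5), (16,G3,5.5), (17,G2,7), (18,G2,8), (19,G3,9), (20,G1,10), (22,G1,11.5), (22,G3,11.5), (23,G2,13), (28,G2,14)
Step 2: Sum ranks within each group.
R_1 = 24.5 (n_1 = 4)
R_2 = 47.5 (n_2 = 5)
R_3 = 33 (n_3 = 5)
Step 3: H = 12/(N(N+1)) * sum(R_i^2/n_i) - 3(N+1)
     = 12/(14*15) * (24.5^2/4 + 47.5^2/5 + 33^2/5) - 3*15
     = 0.057143 * 819.112 - 45
     = 1.806429.
Step 4: Ties present; correction factor C = 1 - 12/(14^3 - 14) = 0.995604. Corrected H = 1.806429 / 0.995604 = 1.814404.
Step 5: Under H0, H ~ chi^2(2); p-value = 0.403652.
Step 6: alpha = 0.05. fail to reject H0.

H = 1.8144, df = 2, p = 0.403652, fail to reject H0.


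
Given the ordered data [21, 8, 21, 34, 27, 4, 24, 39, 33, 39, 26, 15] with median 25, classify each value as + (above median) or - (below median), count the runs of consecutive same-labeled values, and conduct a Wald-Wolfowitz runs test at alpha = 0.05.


Step 1: Compute median = 25; label A = above, B = below.
Labels in order: BBBAABBAAAAB  (n_A = 6, n_B = 6)
Step 2: Count runs R = 5.
Step 3: Under H0 (random ordering), E[R] = 2*n_A*n_B/(n_A+n_B) + 1 = 2*6*6/12 + 1 = 7.0000.
        Var[R] = 2*n_A*n_B*(2*n_A*n_B - n_A - n_B) / ((n_A+n_B)^2 * (n_A+n_B-1)) = 4320/1584 = 2.7273.
        SD[R] = 1.6514.
Step 4: Continuity-corrected z = (R + 0.5 - E[R]) / SD[R] = (5 + 0.5 - 7.0000) / 1.6514 = -0.9083.
Step 5: Two-sided p-value via normal approximation = 2*(1 - Phi(|z|)) = 0.363722.
Step 6: alpha = 0.05. fail to reject H0.

R = 5, z = -0.9083, p = 0.363722, fail to reject H0.


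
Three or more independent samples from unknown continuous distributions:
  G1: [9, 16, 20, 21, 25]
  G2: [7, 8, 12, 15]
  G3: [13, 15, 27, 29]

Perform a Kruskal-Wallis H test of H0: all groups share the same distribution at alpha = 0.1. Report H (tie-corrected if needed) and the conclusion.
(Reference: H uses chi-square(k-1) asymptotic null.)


Step 1: Combine all N = 13 observations and assign midranks.
sorted (value, group, rank): (7,G2,1), (8,G2,2), (9,G1,3), (12,G2,4), (13,G3,5), (15,G2,6.5), (15,G3,6.5), (16,G1,8), (20,G1,9), (21,G1,10), (25,G1,11), (27,G3,12), (29,G3,13)
Step 2: Sum ranks within each group.
R_1 = 41 (n_1 = 5)
R_2 = 13.5 (n_2 = 4)
R_3 = 36.5 (n_3 = 4)
Step 3: H = 12/(N(N+1)) * sum(R_i^2/n_i) - 3(N+1)
     = 12/(13*14) * (41^2/5 + 13.5^2/4 + 36.5^2/4) - 3*14
     = 0.065934 * 714.825 - 42
     = 5.131319.
Step 4: Ties present; correction factor C = 1 - 6/(13^3 - 13) = 0.997253. Corrected H = 5.131319 / 0.997253 = 5.145455.
Step 5: Under H0, H ~ chi^2(2); p-value = 0.076327.
Step 6: alpha = 0.1. reject H0.

H = 5.1455, df = 2, p = 0.076327, reject H0.


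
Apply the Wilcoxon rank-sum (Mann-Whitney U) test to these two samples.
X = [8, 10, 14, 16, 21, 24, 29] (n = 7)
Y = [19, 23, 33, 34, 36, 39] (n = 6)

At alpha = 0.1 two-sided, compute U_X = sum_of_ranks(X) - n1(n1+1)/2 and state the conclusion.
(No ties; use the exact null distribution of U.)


Step 1: Combine and sort all 13 observations; assign midranks.
sorted (value, group): (8,X), (10,X), (14,X), (16,X), (19,Y), (21,X), (23,Y), (24,X), (29,X), (33,Y), (34,Y), (36,Y), (39,Y)
ranks: 8->1, 10->2, 14->3, 16->4, 19->5, 21->6, 23->7, 24->8, 29->9, 33->10, 34->11, 36->12, 39->13
Step 2: Rank sum for X: R1 = 1 + 2 + 3 + 4 + 6 + 8 + 9 = 33.
Step 3: U_X = R1 - n1(n1+1)/2 = 33 - 7*8/2 = 33 - 28 = 5.
       U_Y = n1*n2 - U_X = 42 - 5 = 37.
Step 4: No ties, so the exact null distribution of U (based on enumerating the C(13,7) = 1716 equally likely rank assignments) gives the two-sided p-value.
Step 5: p-value = 0.022145; compare to alpha = 0.1. reject H0.

U_X = 5, p = 0.022145, reject H0 at alpha = 0.1.


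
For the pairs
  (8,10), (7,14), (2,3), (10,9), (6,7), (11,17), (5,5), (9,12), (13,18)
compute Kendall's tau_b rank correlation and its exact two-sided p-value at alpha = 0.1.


Step 1: Enumerate the 36 unordered pairs (i,j) with i<j and classify each by sign(x_j-x_i) * sign(y_j-y_i).
  (1,2):dx=-1,dy=+4->D; (1,3):dx=-6,dy=-7->C; (1,4):dx=+2,dy=-1->D; (1,5):dx=-2,dy=-3->C
  (1,6):dx=+3,dy=+7->C; (1,7):dx=-3,dy=-5->C; (1,8):dx=+1,dy=+2->C; (1,9):dx=+5,dy=+8->C
  (2,3):dx=-5,dy=-11->C; (2,4):dx=+3,dy=-5->D; (2,5):dx=-1,dy=-7->C; (2,6):dx=+4,dy=+3->C
  (2,7):dx=-2,dy=-9->C; (2,8):dx=+2,dy=-2->D; (2,9):dx=+6,dy=+4->C; (3,4):dx=+8,dy=+6->C
  (3,5):dx=+4,dy=+4->C; (3,6):dx=+9,dy=+14->C; (3,7):dx=+3,dy=+2->C; (3,8):dx=+7,dy=+9->C
  (3,9):dx=+11,dy=+15->C; (4,5):dx=-4,dy=-2->C; (4,6):dx=+1,dy=+8->C; (4,7):dx=-5,dy=-4->C
  (4,8):dx=-1,dy=+3->D; (4,9):dx=+3,dy=+9->C; (5,6):dx=+5,dy=+10->C; (5,7):dx=-1,dy=-2->C
  (5,8):dx=+3,dy=+5->C; (5,9):dx=+7,dy=+11->C; (6,7):dx=-6,dy=-12->C; (6,8):dx=-2,dy=-5->C
  (6,9):dx=+2,dy=+1->C; (7,8):dx=+4,dy=+7->C; (7,9):dx=+8,dy=+13->C; (8,9):dx=+4,dy=+6->C
Step 2: C = 31, D = 5, total pairs = 36.
Step 3: tau = (C - D)/(n(n-1)/2) = (31 - 5)/36 = 0.722222.
Step 4: Exact two-sided p-value (enumerate n! = 362880 permutations of y under H0): p = 0.005886.
Step 5: alpha = 0.1. reject H0.

tau_b = 0.7222 (C=31, D=5), p = 0.005886, reject H0.


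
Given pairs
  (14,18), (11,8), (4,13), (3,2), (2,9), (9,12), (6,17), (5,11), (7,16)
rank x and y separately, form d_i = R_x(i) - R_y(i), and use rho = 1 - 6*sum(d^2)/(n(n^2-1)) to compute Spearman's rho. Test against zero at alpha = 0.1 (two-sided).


Step 1: Rank x and y separately (midranks; no ties here).
rank(x): 14->9, 11->8, 4->3, 3->2, 2->1, 9->7, 6->5, 5->4, 7->6
rank(y): 18->9, 8->2, 13->6, 2->1, 9->3, 12->5, 17->8, 11->4, 16->7
Step 2: d_i = R_x(i) - R_y(i); compute d_i^2.
  (9-9)^2=0, (8-2)^2=36, (3-6)^2=9, (2-1)^2=1, (1-3)^2=4, (7-5)^2=4, (5-8)^2=9, (4-4)^2=0, (6-7)^2=1
sum(d^2) = 64.
Step 3: rho = 1 - 6*64 / (9*(9^2 - 1)) = 1 - 384/720 = 0.466667.
Step 4: Under H0, t = rho * sqrt((n-2)/(1-rho^2)) = 1.3960 ~ t(7).
Step 5: Two-sided p-value from the t-distribution with 7 df = 0.205386.
Step 6: alpha = 0.1. fail to reject H0.

rho = 0.4667, p = 0.205386, fail to reject H0 at alpha = 0.1.


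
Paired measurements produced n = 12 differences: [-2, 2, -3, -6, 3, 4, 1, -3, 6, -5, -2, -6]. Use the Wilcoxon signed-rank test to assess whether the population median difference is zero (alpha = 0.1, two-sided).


Step 1: Drop any zero differences (none here) and take |d_i|.
|d| = [2, 2, 3, 6, 3, 4, 1, 3, 6, 5, 2, 6]
Step 2: Midrank |d_i| (ties get averaged ranks).
ranks: |2|->3, |2|->3, |3|->6, |6|->11, |3|->6, |4|->8, |1|->1, |3|->6, |6|->11, |5|->9, |2|->3, |6|->11
Step 3: Attach original signs; sum ranks with positive sign and with negative sign.
W+ = 3 + 6 + 8 + 1 + 11 = 29
W- = 3 + 6 + 11 + 6 + 9 + 3 + 11 = 49
(Check: W+ + W- = 78 should equal n(n+1)/2 = 78.)
Step 4: Test statistic W = min(W+, W-) = 29.
Step 5: Ties in |d|, so use the tie-corrected normal approximation.
        E[W] = n(n+1)/4 = 12*13/4 = 39.
        Tie groups: |d|=2 (t=3), |d|=3 (t=3), |d|=6 (t=3); sum(t^3 - t) = 72.
        Var[W] = n(n+1)(2n+1)/24 - sum(t^3-t)/48 = 3900/24 - 72/48 = 161.
        z = (W - E[W]) / sqrt(Var[W]) = (29 - 39) / 12.6886 = -0.7881.
        Two-sided p = 2*Phi(z) = 0.430632.
Step 6: alpha = 0.1. fail to reject H0.

W+ = 29, W- = 49, W = min = 29, p = 0.430632, fail to reject H0.


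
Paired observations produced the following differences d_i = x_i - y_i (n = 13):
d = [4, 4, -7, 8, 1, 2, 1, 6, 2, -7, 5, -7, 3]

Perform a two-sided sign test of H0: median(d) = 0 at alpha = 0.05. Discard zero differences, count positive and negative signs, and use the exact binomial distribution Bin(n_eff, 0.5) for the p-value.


Step 1: Discard zero differences. Original n = 13; n_eff = number of nonzero differences = 13.
Nonzero differences (with sign): +4, +4, -7, +8, +1, +2, +1, +6, +2, -7, +5, -7, +3
Step 2: Count signs: positive = 10, negative = 3.
Step 3: Under H0: P(positive) = 0.5, so the number of positives S ~ Bin(13, 0.5).
Step 4: Two-sided exact p-value = sum of Bin(13,0.5) probabilities at or below the observed probability = 0.092285.
Step 5: alpha = 0.05. fail to reject H0.

n_eff = 13, pos = 10, neg = 3, p = 0.092285, fail to reject H0.


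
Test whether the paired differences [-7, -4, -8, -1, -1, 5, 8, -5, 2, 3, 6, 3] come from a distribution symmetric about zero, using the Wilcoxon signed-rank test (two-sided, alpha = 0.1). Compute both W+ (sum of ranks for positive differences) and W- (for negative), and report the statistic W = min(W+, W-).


Step 1: Drop any zero differences (none here) and take |d_i|.
|d| = [7, 4, 8, 1, 1, 5, 8, 5, 2, 3, 6, 3]
Step 2: Midrank |d_i| (ties get averaged ranks).
ranks: |7|->10, |4|->6, |8|->11.5, |1|->1.5, |1|->1.5, |5|->7.5, |8|->11.5, |5|->7.5, |2|->3, |3|->4.5, |6|->9, |3|->4.5
Step 3: Attach original signs; sum ranks with positive sign and with negative sign.
W+ = 7.5 + 11.5 + 3 + 4.5 + 9 + 4.5 = 40
W- = 10 + 6 + 11.5 + 1.5 + 1.5 + 7.5 = 38
(Check: W+ + W- = 78 should equal n(n+1)/2 = 78.)
Step 4: Test statistic W = min(W+, W-) = 38.
Step 5: Ties in |d|, so use the tie-corrected normal approximation.
        E[W] = n(n+1)/4 = 12*13/4 = 39.
        Tie groups: |d|=1 (t=2), |d|=3 (t=2), |d|=5 (t=2), |d|=8 (t=2); sum(t^3 - t) = 24.
        Var[W] = n(n+1)(2n+1)/24 - sum(t^3-t)/48 = 3900/24 - 24/48 = 162.
        z = (W - E[W]) / sqrt(Var[W]) = (38 - 39) / 12.7279 = -0.0786.
        Two-sided p = 2*Phi(z) = 0.937377.
Step 6: alpha = 0.1. fail to reject H0.

W+ = 40, W- = 38, W = min = 38, p = 0.937377, fail to reject H0.


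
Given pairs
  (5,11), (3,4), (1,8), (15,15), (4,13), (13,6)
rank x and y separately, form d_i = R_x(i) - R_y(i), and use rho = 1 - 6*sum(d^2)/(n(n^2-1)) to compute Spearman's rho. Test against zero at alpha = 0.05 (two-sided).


Step 1: Rank x and y separately (midranks; no ties here).
rank(x): 5->4, 3->2, 1->1, 15->6, 4->3, 13->5
rank(y): 11->4, 4->1, 8->3, 15->6, 13->5, 6->2
Step 2: d_i = R_x(i) - R_y(i); compute d_i^2.
  (4-4)^2=0, (2-1)^2=1, (1-3)^2=4, (6-6)^2=0, (3-5)^2=4, (5-2)^2=9
sum(d^2) = 18.
Step 3: rho = 1 - 6*18 / (6*(6^2 - 1)) = 1 - 108/210 = 0.485714.
Step 4: Under H0, t = rho * sqrt((n-2)/(1-rho^2)) = 1.1113 ~ t(4).
Step 5: Two-sided p-value from the t-distribution with 4 df = 0.328723.
Step 6: alpha = 0.05. fail to reject H0.

rho = 0.4857, p = 0.328723, fail to reject H0 at alpha = 0.05.


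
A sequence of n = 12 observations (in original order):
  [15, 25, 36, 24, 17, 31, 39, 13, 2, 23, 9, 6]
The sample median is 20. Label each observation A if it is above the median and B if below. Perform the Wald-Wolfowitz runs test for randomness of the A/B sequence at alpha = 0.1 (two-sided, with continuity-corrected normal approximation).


Step 1: Compute median = 20; label A = above, B = below.
Labels in order: BAAABAABBABB  (n_A = 6, n_B = 6)
Step 2: Count runs R = 7.
Step 3: Under H0 (random ordering), E[R] = 2*n_A*n_B/(n_A+n_B) + 1 = 2*6*6/12 + 1 = 7.0000.
        Var[R] = 2*n_A*n_B*(2*n_A*n_B - n_A - n_B) / ((n_A+n_B)^2 * (n_A+n_B-1)) = 4320/1584 = 2.7273.
        SD[R] = 1.6514.
Step 4: R = E[R], so z = 0 with no continuity correction.
Step 5: Two-sided p-value via normal approximation = 2*(1 - Phi(|z|)) = 1.000000.
Step 6: alpha = 0.1. fail to reject H0.

R = 7, z = 0.0000, p = 1.000000, fail to reject H0.


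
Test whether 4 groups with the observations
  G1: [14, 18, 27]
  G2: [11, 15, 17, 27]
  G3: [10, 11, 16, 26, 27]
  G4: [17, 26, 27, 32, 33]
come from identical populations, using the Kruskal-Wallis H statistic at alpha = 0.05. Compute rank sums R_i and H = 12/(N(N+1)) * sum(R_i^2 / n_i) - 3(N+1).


Step 1: Combine all N = 17 observations and assign midranks.
sorted (value, group, rank): (10,G3,1), (11,G2,2.5), (11,G3,2.5), (14,G1,4), (15,G2,5), (16,G3,6), (17,G2,7.5), (17,G4,7.5), (18,G1,9), (26,G3,10.5), (26,G4,10.5), (27,G1,13.5), (27,G2,13.5), (27,G3,13.5), (27,G4,13.5), (32,G4,16), (33,G4,17)
Step 2: Sum ranks within each group.
R_1 = 26.5 (n_1 = 3)
R_2 = 28.5 (n_2 = 4)
R_3 = 33.5 (n_3 = 5)
R_4 = 64.5 (n_4 = 5)
Step 3: H = 12/(N(N+1)) * sum(R_i^2/n_i) - 3(N+1)
     = 12/(17*18) * (26.5^2/3 + 28.5^2/4 + 33.5^2/5 + 64.5^2/5) - 3*18
     = 0.039216 * 1493.65 - 54
     = 4.574346.
Step 4: Ties present; correction factor C = 1 - 78/(17^3 - 17) = 0.984069. Corrected H = 4.574346 / 0.984069 = 4.648402.
Step 5: Under H0, H ~ chi^2(3); p-value = 0.199429.
Step 6: alpha = 0.05. fail to reject H0.

H = 4.6484, df = 3, p = 0.199429, fail to reject H0.


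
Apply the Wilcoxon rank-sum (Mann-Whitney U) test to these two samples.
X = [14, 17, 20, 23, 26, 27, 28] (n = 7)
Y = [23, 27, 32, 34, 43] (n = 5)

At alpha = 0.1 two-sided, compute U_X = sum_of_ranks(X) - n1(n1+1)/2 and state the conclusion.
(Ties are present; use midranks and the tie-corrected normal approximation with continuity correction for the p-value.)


Step 1: Combine and sort all 12 observations; assign midranks.
sorted (value, group): (14,X), (17,X), (20,X), (23,X), (23,Y), (26,X), (27,X), (27,Y), (28,X), (32,Y), (34,Y), (43,Y)
ranks: 14->1, 17->2, 20->3, 23->4.5, 23->4.5, 26->6, 27->7.5, 27->7.5, 28->9, 32->10, 34->11, 43->12
Step 2: Rank sum for X: R1 = 1 + 2 + 3 + 4.5 + 6 + 7.5 + 9 = 33.
Step 3: U_X = R1 - n1(n1+1)/2 = 33 - 7*8/2 = 33 - 28 = 5.
       U_Y = n1*n2 - U_X = 35 - 5 = 30.
Step 4: Ties are present, so use the tie-corrected normal approximation (with continuity correction) for the p-value.
Step 5: p-value = 0.050507; compare to alpha = 0.1. reject H0.

U_X = 5, p = 0.050507, reject H0 at alpha = 0.1.


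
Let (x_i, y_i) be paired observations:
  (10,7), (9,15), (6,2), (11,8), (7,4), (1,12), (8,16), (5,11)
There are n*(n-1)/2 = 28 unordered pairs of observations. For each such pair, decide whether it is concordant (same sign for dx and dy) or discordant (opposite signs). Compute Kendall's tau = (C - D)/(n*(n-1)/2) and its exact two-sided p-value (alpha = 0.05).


Step 1: Enumerate the 28 unordered pairs (i,j) with i<j and classify each by sign(x_j-x_i) * sign(y_j-y_i).
  (1,2):dx=-1,dy=+8->D; (1,3):dx=-4,dy=-5->C; (1,4):dx=+1,dy=+1->C; (1,5):dx=-3,dy=-3->C
  (1,6):dx=-9,dy=+5->D; (1,7):dx=-2,dy=+9->D; (1,8):dx=-5,dy=+4->D; (2,3):dx=-3,dy=-13->C
  (2,4):dx=+2,dy=-7->D; (2,5):dx=-2,dy=-11->C; (2,6):dx=-8,dy=-3->C; (2,7):dx=-1,dy=+1->D
  (2,8):dx=-4,dy=-4->C; (3,4):dx=+5,dy=+6->C; (3,5):dx=+1,dy=+2->C; (3,6):dx=-5,dy=+10->D
  (3,7):dx=+2,dy=+14->C; (3,8):dx=-1,dy=+9->D; (4,5):dx=-4,dy=-4->C; (4,6):dx=-10,dy=+4->D
  (4,7):dx=-3,dy=+8->D; (4,8):dx=-6,dy=+3->D; (5,6):dx=-6,dy=+8->D; (5,7):dx=+1,dy=+12->C
  (5,8):dx=-2,dy=+7->D; (6,7):dx=+7,dy=+4->C; (6,8):dx=+4,dy=-1->D; (7,8):dx=-3,dy=-5->C
Step 2: C = 14, D = 14, total pairs = 28.
Step 3: tau = (C - D)/(n(n-1)/2) = (14 - 14)/28 = 0.000000.
Step 4: Exact two-sided p-value (enumerate n! = 40320 permutations of y under H0): p = 1.000000.
Step 5: alpha = 0.05. fail to reject H0.

tau_b = 0.0000 (C=14, D=14), p = 1.000000, fail to reject H0.


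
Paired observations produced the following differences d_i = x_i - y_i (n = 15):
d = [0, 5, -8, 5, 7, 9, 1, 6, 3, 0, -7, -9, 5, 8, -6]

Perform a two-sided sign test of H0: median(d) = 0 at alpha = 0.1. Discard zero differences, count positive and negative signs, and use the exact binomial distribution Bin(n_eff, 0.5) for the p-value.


Step 1: Discard zero differences. Original n = 15; n_eff = number of nonzero differences = 13.
Nonzero differences (with sign): +5, -8, +5, +7, +9, +1, +6, +3, -7, -9, +5, +8, -6
Step 2: Count signs: positive = 9, negative = 4.
Step 3: Under H0: P(positive) = 0.5, so the number of positives S ~ Bin(13, 0.5).
Step 4: Two-sided exact p-value = sum of Bin(13,0.5) probabilities at or below the observed probability = 0.266846.
Step 5: alpha = 0.1. fail to reject H0.

n_eff = 13, pos = 9, neg = 4, p = 0.266846, fail to reject H0.


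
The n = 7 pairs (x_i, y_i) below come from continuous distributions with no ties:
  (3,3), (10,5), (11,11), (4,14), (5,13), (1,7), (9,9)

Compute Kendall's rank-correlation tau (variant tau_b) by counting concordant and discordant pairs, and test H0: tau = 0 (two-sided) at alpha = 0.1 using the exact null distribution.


Step 1: Enumerate the 21 unordered pairs (i,j) with i<j and classify each by sign(x_j-x_i) * sign(y_j-y_i).
  (1,2):dx=+7,dy=+2->C; (1,3):dx=+8,dy=+8->C; (1,4):dx=+1,dy=+11->C; (1,5):dx=+2,dy=+10->C
  (1,6):dx=-2,dy=+4->D; (1,7):dx=+6,dy=+6->C; (2,3):dx=+1,dy=+6->C; (2,4):dx=-6,dy=+9->D
  (2,5):dx=-5,dy=+8->D; (2,6):dx=-9,dy=+2->D; (2,7):dx=-1,dy=+4->D; (3,4):dx=-7,dy=+3->D
  (3,5):dx=-6,dy=+2->D; (3,6):dx=-10,dy=-4->C; (3,7):dx=-2,dy=-2->C; (4,5):dx=+1,dy=-1->D
  (4,6):dx=-3,dy=-7->C; (4,7):dx=+5,dy=-5->D; (5,6):dx=-4,dy=-6->C; (5,7):dx=+4,dy=-4->D
  (6,7):dx=+8,dy=+2->C
Step 2: C = 11, D = 10, total pairs = 21.
Step 3: tau = (C - D)/(n(n-1)/2) = (11 - 10)/21 = 0.047619.
Step 4: Exact two-sided p-value (enumerate n! = 5040 permutations of y under H0): p = 1.000000.
Step 5: alpha = 0.1. fail to reject H0.

tau_b = 0.0476 (C=11, D=10), p = 1.000000, fail to reject H0.


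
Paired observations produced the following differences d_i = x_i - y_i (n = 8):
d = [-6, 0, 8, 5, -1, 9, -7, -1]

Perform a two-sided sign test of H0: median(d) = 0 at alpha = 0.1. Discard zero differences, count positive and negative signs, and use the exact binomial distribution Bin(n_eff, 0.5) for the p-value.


Step 1: Discard zero differences. Original n = 8; n_eff = number of nonzero differences = 7.
Nonzero differences (with sign): -6, +8, +5, -1, +9, -7, -1
Step 2: Count signs: positive = 3, negative = 4.
Step 3: Under H0: P(positive) = 0.5, so the number of positives S ~ Bin(7, 0.5).
Step 4: Two-sided exact p-value = sum of Bin(7,0.5) probabilities at or below the observed probability = 1.000000.
Step 5: alpha = 0.1. fail to reject H0.

n_eff = 7, pos = 3, neg = 4, p = 1.000000, fail to reject H0.


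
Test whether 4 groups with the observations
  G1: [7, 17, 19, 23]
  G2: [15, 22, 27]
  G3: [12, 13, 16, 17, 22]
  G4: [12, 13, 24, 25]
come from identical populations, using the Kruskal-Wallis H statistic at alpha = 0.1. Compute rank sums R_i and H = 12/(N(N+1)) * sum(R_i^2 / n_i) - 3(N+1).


Step 1: Combine all N = 16 observations and assign midranks.
sorted (value, group, rank): (7,G1,1), (12,G3,2.5), (12,G4,2.5), (13,G3,4.5), (13,G4,4.5), (15,G2,6), (16,G3,7), (17,G1,8.5), (17,G3,8.5), (19,G1,10), (22,G2,11.5), (22,G3,11.5), (23,G1,13), (24,G4,14), (25,G4,15), (27,G2,16)
Step 2: Sum ranks within each group.
R_1 = 32.5 (n_1 = 4)
R_2 = 33.5 (n_2 = 3)
R_3 = 34 (n_3 = 5)
R_4 = 36 (n_4 = 4)
Step 3: H = 12/(N(N+1)) * sum(R_i^2/n_i) - 3(N+1)
     = 12/(16*17) * (32.5^2/4 + 33.5^2/3 + 34^2/5 + 36^2/4) - 3*17
     = 0.044118 * 1193.35 - 51
     = 1.647610.
Step 4: Ties present; correction factor C = 1 - 24/(16^3 - 16) = 0.994118. Corrected H = 1.647610 / 0.994118 = 1.657359.
Step 5: Under H0, H ~ chi^2(3); p-value = 0.646455.
Step 6: alpha = 0.1. fail to reject H0.

H = 1.6574, df = 3, p = 0.646455, fail to reject H0.


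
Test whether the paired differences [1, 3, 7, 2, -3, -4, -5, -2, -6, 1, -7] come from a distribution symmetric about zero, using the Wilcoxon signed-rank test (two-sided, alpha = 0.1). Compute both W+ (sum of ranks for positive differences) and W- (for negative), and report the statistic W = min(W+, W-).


Step 1: Drop any zero differences (none here) and take |d_i|.
|d| = [1, 3, 7, 2, 3, 4, 5, 2, 6, 1, 7]
Step 2: Midrank |d_i| (ties get averaged ranks).
ranks: |1|->1.5, |3|->5.5, |7|->10.5, |2|->3.5, |3|->5.5, |4|->7, |5|->8, |2|->3.5, |6|->9, |1|->1.5, |7|->10.5
Step 3: Attach original signs; sum ranks with positive sign and with negative sign.
W+ = 1.5 + 5.5 + 10.5 + 3.5 + 1.5 = 22.5
W- = 5.5 + 7 + 8 + 3.5 + 9 + 10.5 = 43.5
(Check: W+ + W- = 66 should equal n(n+1)/2 = 66.)
Step 4: Test statistic W = min(W+, W-) = 22.5.
Step 5: Ties in |d|, so use the tie-corrected normal approximation.
        E[W] = n(n+1)/4 = 11*12/4 = 33.
        Tie groups: |d|=1 (t=2), |d|=2 (t=2), |d|=3 (t=2), |d|=7 (t=2); sum(t^3 - t) = 24.
        Var[W] = n(n+1)(2n+1)/24 - sum(t^3-t)/48 = 3036/24 - 24/48 = 126.
        z = (W - E[W]) / sqrt(Var[W]) = (22.5 - 33) / 11.2250 = -0.9354.
        Two-sided p = 2*Phi(z) = 0.349575.
Step 6: alpha = 0.1. fail to reject H0.

W+ = 22.5, W- = 43.5, W = min = 22.5, p = 0.349575, fail to reject H0.


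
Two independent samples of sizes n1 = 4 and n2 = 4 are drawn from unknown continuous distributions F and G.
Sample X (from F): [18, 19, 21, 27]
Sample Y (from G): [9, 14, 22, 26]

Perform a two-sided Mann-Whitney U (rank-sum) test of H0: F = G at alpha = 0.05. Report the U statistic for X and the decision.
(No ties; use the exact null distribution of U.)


Step 1: Combine and sort all 8 observations; assign midranks.
sorted (value, group): (9,Y), (14,Y), (18,X), (19,X), (21,X), (22,Y), (26,Y), (27,X)
ranks: 9->1, 14->2, 18->3, 19->4, 21->5, 22->6, 26->7, 27->8
Step 2: Rank sum for X: R1 = 3 + 4 + 5 + 8 = 20.
Step 3: U_X = R1 - n1(n1+1)/2 = 20 - 4*5/2 = 20 - 10 = 10.
       U_Y = n1*n2 - U_X = 16 - 10 = 6.
Step 4: No ties, so the exact null distribution of U (based on enumerating the C(8,4) = 70 equally likely rank assignments) gives the two-sided p-value.
Step 5: p-value = 0.685714; compare to alpha = 0.05. fail to reject H0.

U_X = 10, p = 0.685714, fail to reject H0 at alpha = 0.05.


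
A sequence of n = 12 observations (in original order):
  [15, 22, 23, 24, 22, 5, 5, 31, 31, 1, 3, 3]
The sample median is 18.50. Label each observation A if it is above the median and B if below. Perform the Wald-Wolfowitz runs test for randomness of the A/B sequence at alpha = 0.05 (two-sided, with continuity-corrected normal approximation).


Step 1: Compute median = 18.50; label A = above, B = below.
Labels in order: BAAAABBAABBB  (n_A = 6, n_B = 6)
Step 2: Count runs R = 5.
Step 3: Under H0 (random ordering), E[R] = 2*n_A*n_B/(n_A+n_B) + 1 = 2*6*6/12 + 1 = 7.0000.
        Var[R] = 2*n_A*n_B*(2*n_A*n_B - n_A - n_B) / ((n_A+n_B)^2 * (n_A+n_B-1)) = 4320/1584 = 2.7273.
        SD[R] = 1.6514.
Step 4: Continuity-corrected z = (R + 0.5 - E[R]) / SD[R] = (5 + 0.5 - 7.0000) / 1.6514 = -0.9083.
Step 5: Two-sided p-value via normal approximation = 2*(1 - Phi(|z|)) = 0.363722.
Step 6: alpha = 0.05. fail to reject H0.

R = 5, z = -0.9083, p = 0.363722, fail to reject H0.


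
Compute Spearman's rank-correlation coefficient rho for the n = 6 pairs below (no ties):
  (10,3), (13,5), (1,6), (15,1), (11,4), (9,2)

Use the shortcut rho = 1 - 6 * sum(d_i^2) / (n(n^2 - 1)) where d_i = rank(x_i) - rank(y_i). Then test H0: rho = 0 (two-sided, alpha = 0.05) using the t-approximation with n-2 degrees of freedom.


Step 1: Rank x and y separately (midranks; no ties here).
rank(x): 10->3, 13->5, 1->1, 15->6, 11->4, 9->2
rank(y): 3->3, 5->5, 6->6, 1->1, 4->4, 2->2
Step 2: d_i = R_x(i) - R_y(i); compute d_i^2.
  (3-3)^2=0, (5-5)^2=0, (1-6)^2=25, (6-1)^2=25, (4-4)^2=0, (2-2)^2=0
sum(d^2) = 50.
Step 3: rho = 1 - 6*50 / (6*(6^2 - 1)) = 1 - 300/210 = -0.428571.
Step 4: Under H0, t = rho * sqrt((n-2)/(1-rho^2)) = -0.9487 ~ t(4).
Step 5: Two-sided p-value from the t-distribution with 4 df = 0.396501.
Step 6: alpha = 0.05. fail to reject H0.

rho = -0.4286, p = 0.396501, fail to reject H0 at alpha = 0.05.


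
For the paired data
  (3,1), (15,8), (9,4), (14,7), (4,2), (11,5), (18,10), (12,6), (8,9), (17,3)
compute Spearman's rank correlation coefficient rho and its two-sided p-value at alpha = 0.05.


Step 1: Rank x and y separately (midranks; no ties here).
rank(x): 3->1, 15->8, 9->4, 14->7, 4->2, 11->5, 18->10, 12->6, 8->3, 17->9
rank(y): 1->1, 8->8, 4->4, 7->7, 2->2, 5->5, 10->10, 6->6, 9->9, 3->3
Step 2: d_i = R_x(i) - R_y(i); compute d_i^2.
  (1-1)^2=0, (8-8)^2=0, (4-4)^2=0, (7-7)^2=0, (2-2)^2=0, (5-5)^2=0, (10-10)^2=0, (6-6)^2=0, (3-9)^2=36, (9-3)^2=36
sum(d^2) = 72.
Step 3: rho = 1 - 6*72 / (10*(10^2 - 1)) = 1 - 432/990 = 0.563636.
Step 4: Under H0, t = rho * sqrt((n-2)/(1-rho^2)) = 1.9300 ~ t(8).
Step 5: Two-sided p-value from the t-distribution with 8 df = 0.089724.
Step 6: alpha = 0.05. fail to reject H0.

rho = 0.5636, p = 0.089724, fail to reject H0 at alpha = 0.05.


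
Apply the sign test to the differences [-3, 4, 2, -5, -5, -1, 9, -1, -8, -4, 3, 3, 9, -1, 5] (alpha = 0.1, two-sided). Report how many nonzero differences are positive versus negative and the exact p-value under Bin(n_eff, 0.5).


Step 1: Discard zero differences. Original n = 15; n_eff = number of nonzero differences = 15.
Nonzero differences (with sign): -3, +4, +2, -5, -5, -1, +9, -1, -8, -4, +3, +3, +9, -1, +5
Step 2: Count signs: positive = 7, negative = 8.
Step 3: Under H0: P(positive) = 0.5, so the number of positives S ~ Bin(15, 0.5).
Step 4: Two-sided exact p-value = sum of Bin(15,0.5) probabilities at or below the observed probability = 1.000000.
Step 5: alpha = 0.1. fail to reject H0.

n_eff = 15, pos = 7, neg = 8, p = 1.000000, fail to reject H0.


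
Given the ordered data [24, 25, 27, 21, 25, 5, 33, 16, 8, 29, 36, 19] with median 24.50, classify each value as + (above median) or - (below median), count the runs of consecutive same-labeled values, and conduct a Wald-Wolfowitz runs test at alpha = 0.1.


Step 1: Compute median = 24.50; label A = above, B = below.
Labels in order: BAABABABBAAB  (n_A = 6, n_B = 6)
Step 2: Count runs R = 9.
Step 3: Under H0 (random ordering), E[R] = 2*n_A*n_B/(n_A+n_B) + 1 = 2*6*6/12 + 1 = 7.0000.
        Var[R] = 2*n_A*n_B*(2*n_A*n_B - n_A - n_B) / ((n_A+n_B)^2 * (n_A+n_B-1)) = 4320/1584 = 2.7273.
        SD[R] = 1.6514.
Step 4: Continuity-corrected z = (R - 0.5 - E[R]) / SD[R] = (9 - 0.5 - 7.0000) / 1.6514 = 0.9083.
Step 5: Two-sided p-value via normal approximation = 2*(1 - Phi(|z|)) = 0.363722.
Step 6: alpha = 0.1. fail to reject H0.

R = 9, z = 0.9083, p = 0.363722, fail to reject H0.


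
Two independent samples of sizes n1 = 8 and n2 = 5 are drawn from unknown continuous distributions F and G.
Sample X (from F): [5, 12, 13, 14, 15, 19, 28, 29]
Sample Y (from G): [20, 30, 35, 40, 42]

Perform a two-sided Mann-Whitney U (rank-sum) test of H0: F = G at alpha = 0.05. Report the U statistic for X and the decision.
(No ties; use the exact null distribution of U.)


Step 1: Combine and sort all 13 observations; assign midranks.
sorted (value, group): (5,X), (12,X), (13,X), (14,X), (15,X), (19,X), (20,Y), (28,X), (29,X), (30,Y), (35,Y), (40,Y), (42,Y)
ranks: 5->1, 12->2, 13->3, 14->4, 15->5, 19->6, 20->7, 28->8, 29->9, 30->10, 35->11, 40->12, 42->13
Step 2: Rank sum for X: R1 = 1 + 2 + 3 + 4 + 5 + 6 + 8 + 9 = 38.
Step 3: U_X = R1 - n1(n1+1)/2 = 38 - 8*9/2 = 38 - 36 = 2.
       U_Y = n1*n2 - U_X = 40 - 2 = 38.
Step 4: No ties, so the exact null distribution of U (based on enumerating the C(13,8) = 1287 equally likely rank assignments) gives the two-sided p-value.
Step 5: p-value = 0.006216; compare to alpha = 0.05. reject H0.

U_X = 2, p = 0.006216, reject H0 at alpha = 0.05.


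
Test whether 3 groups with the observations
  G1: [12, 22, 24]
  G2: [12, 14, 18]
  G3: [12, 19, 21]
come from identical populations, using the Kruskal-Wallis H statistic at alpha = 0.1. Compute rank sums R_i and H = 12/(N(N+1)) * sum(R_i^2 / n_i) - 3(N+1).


Step 1: Combine all N = 9 observations and assign midranks.
sorted (value, group, rank): (12,G1,2), (12,G2,2), (12,G3,2), (14,G2,4), (18,G2,5), (19,G3,6), (21,G3,7), (22,G1,8), (24,G1,9)
Step 2: Sum ranks within each group.
R_1 = 19 (n_1 = 3)
R_2 = 11 (n_2 = 3)
R_3 = 15 (n_3 = 3)
Step 3: H = 12/(N(N+1)) * sum(R_i^2/n_i) - 3(N+1)
     = 12/(9*10) * (19^2/3 + 11^2/3 + 15^2/3) - 3*10
     = 0.133333 * 235.667 - 30
     = 1.422222.
Step 4: Ties present; correction factor C = 1 - 24/(9^3 - 9) = 0.966667. Corrected H = 1.422222 / 0.966667 = 1.471264.
Step 5: Under H0, H ~ chi^2(2); p-value = 0.479202.
Step 6: alpha = 0.1. fail to reject H0.

H = 1.4713, df = 2, p = 0.479202, fail to reject H0.


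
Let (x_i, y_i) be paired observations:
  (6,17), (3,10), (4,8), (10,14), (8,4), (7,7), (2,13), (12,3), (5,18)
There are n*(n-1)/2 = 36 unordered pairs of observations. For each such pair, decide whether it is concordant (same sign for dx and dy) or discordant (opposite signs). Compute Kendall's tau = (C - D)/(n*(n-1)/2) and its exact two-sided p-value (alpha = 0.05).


Step 1: Enumerate the 36 unordered pairs (i,j) with i<j and classify each by sign(x_j-x_i) * sign(y_j-y_i).
  (1,2):dx=-3,dy=-7->C; (1,3):dx=-2,dy=-9->C; (1,4):dx=+4,dy=-3->D; (1,5):dx=+2,dy=-13->D
  (1,6):dx=+1,dy=-10->D; (1,7):dx=-4,dy=-4->C; (1,8):dx=+6,dy=-14->D; (1,9):dx=-1,dy=+1->D
  (2,3):dx=+1,dy=-2->D; (2,4):dx=+7,dy=+4->C; (2,5):dx=+5,dy=-6->D; (2,6):dx=+4,dy=-3->D
  (2,7):dx=-1,dy=+3->D; (2,8):dx=+9,dy=-7->D; (2,9):dx=+2,dy=+8->C; (3,4):dx=+6,dy=+6->C
  (3,5):dx=+4,dy=-4->D; (3,6):dx=+3,dy=-1->D; (3,7):dx=-2,dy=+5->D; (3,8):dx=+8,dy=-5->D
  (3,9):dx=+1,dy=+10->C; (4,5):dx=-2,dy=-10->C; (4,6):dx=-3,dy=-7->C; (4,7):dx=-8,dy=-1->C
  (4,8):dx=+2,dy=-11->D; (4,9):dx=-5,dy=+4->D; (5,6):dx=-1,dy=+3->D; (5,7):dx=-6,dy=+9->D
  (5,8):dx=+4,dy=-1->D; (5,9):dx=-3,dy=+14->D; (6,7):dx=-5,dy=+6->D; (6,8):dx=+5,dy=-4->D
  (6,9):dx=-2,dy=+11->D; (7,8):dx=+10,dy=-10->D; (7,9):dx=+3,dy=+5->C; (8,9):dx=-7,dy=+15->D
Step 2: C = 11, D = 25, total pairs = 36.
Step 3: tau = (C - D)/(n(n-1)/2) = (11 - 25)/36 = -0.388889.
Step 4: Exact two-sided p-value (enumerate n! = 362880 permutations of y under H0): p = 0.180181.
Step 5: alpha = 0.05. fail to reject H0.

tau_b = -0.3889 (C=11, D=25), p = 0.180181, fail to reject H0.


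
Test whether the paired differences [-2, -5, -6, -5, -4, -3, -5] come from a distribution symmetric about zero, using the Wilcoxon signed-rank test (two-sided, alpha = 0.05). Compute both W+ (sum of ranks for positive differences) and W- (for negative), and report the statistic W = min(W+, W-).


Step 1: Drop any zero differences (none here) and take |d_i|.
|d| = [2, 5, 6, 5, 4, 3, 5]
Step 2: Midrank |d_i| (ties get averaged ranks).
ranks: |2|->1, |5|->5, |6|->7, |5|->5, |4|->3, |3|->2, |5|->5
Step 3: Attach original signs; sum ranks with positive sign and with negative sign.
W+ = 0 = 0
W- = 1 + 5 + 7 + 5 + 3 + 2 + 5 = 28
(Check: W+ + W- = 28 should equal n(n+1)/2 = 28.)
Step 4: Test statistic W = min(W+, W-) = 0.
Step 5: Ties in |d|, so use the tie-corrected normal approximation.
        E[W] = n(n+1)/4 = 7*8/4 = 14.
        Tie groups: |d|=5 (t=3); sum(t^3 - t) = 24.
        Var[W] = n(n+1)(2n+1)/24 - sum(t^3-t)/48 = 840/24 - 24/48 = 34.5.
        z = (W - E[W]) / sqrt(Var[W]) = (0 - 14) / 5.8737 = -2.3835.
        Two-sided p = 2*Phi(z) = 0.017148.
Step 6: alpha = 0.05. reject H0.

W+ = 0, W- = 28, W = min = 0, p = 0.017148, reject H0.


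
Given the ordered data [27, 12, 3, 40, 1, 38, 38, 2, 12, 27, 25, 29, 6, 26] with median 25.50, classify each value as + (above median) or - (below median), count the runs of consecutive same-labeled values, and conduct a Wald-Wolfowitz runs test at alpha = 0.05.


Step 1: Compute median = 25.50; label A = above, B = below.
Labels in order: ABBABAABBABABA  (n_A = 7, n_B = 7)
Step 2: Count runs R = 11.
Step 3: Under H0 (random ordering), E[R] = 2*n_A*n_B/(n_A+n_B) + 1 = 2*7*7/14 + 1 = 8.0000.
        Var[R] = 2*n_A*n_B*(2*n_A*n_B - n_A - n_B) / ((n_A+n_B)^2 * (n_A+n_B-1)) = 8232/2548 = 3.2308.
        SD[R] = 1.7974.
Step 4: Continuity-corrected z = (R - 0.5 - E[R]) / SD[R] = (11 - 0.5 - 8.0000) / 1.7974 = 1.3909.
Step 5: Two-sided p-value via normal approximation = 2*(1 - Phi(|z|)) = 0.164264.
Step 6: alpha = 0.05. fail to reject H0.

R = 11, z = 1.3909, p = 0.164264, fail to reject H0.


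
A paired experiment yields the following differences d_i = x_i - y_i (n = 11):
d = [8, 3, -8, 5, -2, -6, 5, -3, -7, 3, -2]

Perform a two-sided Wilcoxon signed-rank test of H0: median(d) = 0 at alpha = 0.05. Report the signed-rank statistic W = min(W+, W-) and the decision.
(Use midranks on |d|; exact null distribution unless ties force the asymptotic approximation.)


Step 1: Drop any zero differences (none here) and take |d_i|.
|d| = [8, 3, 8, 5, 2, 6, 5, 3, 7, 3, 2]
Step 2: Midrank |d_i| (ties get averaged ranks).
ranks: |8|->10.5, |3|->4, |8|->10.5, |5|->6.5, |2|->1.5, |6|->8, |5|->6.5, |3|->4, |7|->9, |3|->4, |2|->1.5
Step 3: Attach original signs; sum ranks with positive sign and with negative sign.
W+ = 10.5 + 4 + 6.5 + 6.5 + 4 = 31.5
W- = 10.5 + 1.5 + 8 + 4 + 9 + 1.5 = 34.5
(Check: W+ + W- = 66 should equal n(n+1)/2 = 66.)
Step 4: Test statistic W = min(W+, W-) = 31.5.
Step 5: Ties in |d|, so use the tie-corrected normal approximation.
        E[W] = n(n+1)/4 = 11*12/4 = 33.
        Tie groups: |d|=2 (t=2), |d|=3 (t=3), |d|=5 (t=2), |d|=8 (t=2); sum(t^3 - t) = 42.
        Var[W] = n(n+1)(2n+1)/24 - sum(t^3-t)/48 = 3036/24 - 42/48 = 125.625.
        z = (W - E[W]) / sqrt(Var[W]) = (31.5 - 33) / 11.2083 = -0.1338.
        Two-sided p = 2*Phi(z) = 0.893537.
Step 6: alpha = 0.05. fail to reject H0.

W+ = 31.5, W- = 34.5, W = min = 31.5, p = 0.893537, fail to reject H0.


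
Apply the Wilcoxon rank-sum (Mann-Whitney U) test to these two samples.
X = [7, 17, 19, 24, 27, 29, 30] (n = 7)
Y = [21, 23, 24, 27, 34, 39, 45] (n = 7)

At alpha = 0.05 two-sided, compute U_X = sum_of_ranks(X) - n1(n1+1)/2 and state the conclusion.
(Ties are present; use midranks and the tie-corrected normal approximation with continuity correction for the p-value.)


Step 1: Combine and sort all 14 observations; assign midranks.
sorted (value, group): (7,X), (17,X), (19,X), (21,Y), (23,Y), (24,X), (24,Y), (27,X), (27,Y), (29,X), (30,X), (34,Y), (39,Y), (45,Y)
ranks: 7->1, 17->2, 19->3, 21->4, 23->5, 24->6.5, 24->6.5, 27->8.5, 27->8.5, 29->10, 30->11, 34->12, 39->13, 45->14
Step 2: Rank sum for X: R1 = 1 + 2 + 3 + 6.5 + 8.5 + 10 + 11 = 42.
Step 3: U_X = R1 - n1(n1+1)/2 = 42 - 7*8/2 = 42 - 28 = 14.
       U_Y = n1*n2 - U_X = 49 - 14 = 35.
Step 4: Ties are present, so use the tie-corrected normal approximation (with continuity correction) for the p-value.
Step 5: p-value = 0.200345; compare to alpha = 0.05. fail to reject H0.

U_X = 14, p = 0.200345, fail to reject H0 at alpha = 0.05.


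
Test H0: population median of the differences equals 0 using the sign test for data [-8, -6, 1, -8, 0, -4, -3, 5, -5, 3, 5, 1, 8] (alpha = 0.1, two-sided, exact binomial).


Step 1: Discard zero differences. Original n = 13; n_eff = number of nonzero differences = 12.
Nonzero differences (with sign): -8, -6, +1, -8, -4, -3, +5, -5, +3, +5, +1, +8
Step 2: Count signs: positive = 6, negative = 6.
Step 3: Under H0: P(positive) = 0.5, so the number of positives S ~ Bin(12, 0.5).
Step 4: Two-sided exact p-value = sum of Bin(12,0.5) probabilities at or below the observed probability = 1.000000.
Step 5: alpha = 0.1. fail to reject H0.

n_eff = 12, pos = 6, neg = 6, p = 1.000000, fail to reject H0.


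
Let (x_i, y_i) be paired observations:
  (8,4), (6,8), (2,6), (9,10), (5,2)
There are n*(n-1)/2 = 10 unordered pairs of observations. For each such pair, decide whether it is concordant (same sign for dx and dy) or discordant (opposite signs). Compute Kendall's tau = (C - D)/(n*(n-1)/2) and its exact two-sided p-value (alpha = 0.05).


Step 1: Enumerate the 10 unordered pairs (i,j) with i<j and classify each by sign(x_j-x_i) * sign(y_j-y_i).
  (1,2):dx=-2,dy=+4->D; (1,3):dx=-6,dy=+2->D; (1,4):dx=+1,dy=+6->C; (1,5):dx=-3,dy=-2->C
  (2,3):dx=-4,dy=-2->C; (2,4):dx=+3,dy=+2->C; (2,5):dx=-1,dy=-6->C; (3,4):dx=+7,dy=+4->C
  (3,5):dx=+3,dy=-4->D; (4,5):dx=-4,dy=-8->C
Step 2: C = 7, D = 3, total pairs = 10.
Step 3: tau = (C - D)/(n(n-1)/2) = (7 - 3)/10 = 0.400000.
Step 4: Exact two-sided p-value (enumerate n! = 120 permutations of y under H0): p = 0.483333.
Step 5: alpha = 0.05. fail to reject H0.

tau_b = 0.4000 (C=7, D=3), p = 0.483333, fail to reject H0.


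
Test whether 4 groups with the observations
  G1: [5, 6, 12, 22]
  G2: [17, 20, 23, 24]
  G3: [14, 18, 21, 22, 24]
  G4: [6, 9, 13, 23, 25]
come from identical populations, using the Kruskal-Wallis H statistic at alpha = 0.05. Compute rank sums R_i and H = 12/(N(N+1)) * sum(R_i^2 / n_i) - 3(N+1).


Step 1: Combine all N = 18 observations and assign midranks.
sorted (value, group, rank): (5,G1,1), (6,G1,2.5), (6,G4,2.5), (9,G4,4), (12,G1,5), (13,G4,6), (14,G3,7), (17,G2,8), (18,G3,9), (20,G2,10), (21,G3,11), (22,G1,12.5), (22,G3,12.5), (23,G2,14.5), (23,G4,14.5), (24,G2,16.5), (24,G3,16.5), (25,G4,18)
Step 2: Sum ranks within each group.
R_1 = 21 (n_1 = 4)
R_2 = 49 (n_2 = 4)
R_3 = 56 (n_3 = 5)
R_4 = 45 (n_4 = 5)
Step 3: H = 12/(N(N+1)) * sum(R_i^2/n_i) - 3(N+1)
     = 12/(18*19) * (21^2/4 + 49^2/4 + 56^2/5 + 45^2/5) - 3*19
     = 0.035088 * 1742.7 - 57
     = 4.147368.
Step 4: Ties present; correction factor C = 1 - 24/(18^3 - 18) = 0.995872. Corrected H = 4.147368 / 0.995872 = 4.164560.
Step 5: Under H0, H ~ chi^2(3); p-value = 0.244234.
Step 6: alpha = 0.05. fail to reject H0.

H = 4.1646, df = 3, p = 0.244234, fail to reject H0.


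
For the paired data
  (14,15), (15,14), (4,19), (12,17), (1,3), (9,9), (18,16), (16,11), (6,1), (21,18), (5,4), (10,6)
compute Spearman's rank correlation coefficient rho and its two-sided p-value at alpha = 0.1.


Step 1: Rank x and y separately (midranks; no ties here).
rank(x): 14->8, 15->9, 4->2, 12->7, 1->1, 9->5, 18->11, 16->10, 6->4, 21->12, 5->3, 10->6
rank(y): 15->8, 14->7, 19->12, 17->10, 3->2, 9->5, 16->9, 11->6, 1->1, 18->11, 4->3, 6->4
Step 2: d_i = R_x(i) - R_y(i); compute d_i^2.
  (8-8)^2=0, (9-7)^2=4, (2-12)^2=100, (7-10)^2=9, (1-2)^2=1, (5-5)^2=0, (11-9)^2=4, (10-6)^2=16, (4-1)^2=9, (12-11)^2=1, (3-3)^2=0, (6-4)^2=4
sum(d^2) = 148.
Step 3: rho = 1 - 6*148 / (12*(12^2 - 1)) = 1 - 888/1716 = 0.482517.
Step 4: Under H0, t = rho * sqrt((n-2)/(1-rho^2)) = 1.7421 ~ t(10).
Step 5: Two-sided p-value from the t-distribution with 10 df = 0.112109.
Step 6: alpha = 0.1. fail to reject H0.

rho = 0.4825, p = 0.112109, fail to reject H0 at alpha = 0.1.
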